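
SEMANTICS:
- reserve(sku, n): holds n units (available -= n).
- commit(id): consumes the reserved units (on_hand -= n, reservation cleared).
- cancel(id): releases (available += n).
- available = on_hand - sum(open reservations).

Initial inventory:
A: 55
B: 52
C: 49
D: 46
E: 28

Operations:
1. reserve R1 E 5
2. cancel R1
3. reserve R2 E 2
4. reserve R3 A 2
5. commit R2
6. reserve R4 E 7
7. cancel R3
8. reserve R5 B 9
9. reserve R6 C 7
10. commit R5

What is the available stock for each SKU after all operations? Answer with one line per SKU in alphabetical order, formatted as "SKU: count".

Step 1: reserve R1 E 5 -> on_hand[A=55 B=52 C=49 D=46 E=28] avail[A=55 B=52 C=49 D=46 E=23] open={R1}
Step 2: cancel R1 -> on_hand[A=55 B=52 C=49 D=46 E=28] avail[A=55 B=52 C=49 D=46 E=28] open={}
Step 3: reserve R2 E 2 -> on_hand[A=55 B=52 C=49 D=46 E=28] avail[A=55 B=52 C=49 D=46 E=26] open={R2}
Step 4: reserve R3 A 2 -> on_hand[A=55 B=52 C=49 D=46 E=28] avail[A=53 B=52 C=49 D=46 E=26] open={R2,R3}
Step 5: commit R2 -> on_hand[A=55 B=52 C=49 D=46 E=26] avail[A=53 B=52 C=49 D=46 E=26] open={R3}
Step 6: reserve R4 E 7 -> on_hand[A=55 B=52 C=49 D=46 E=26] avail[A=53 B=52 C=49 D=46 E=19] open={R3,R4}
Step 7: cancel R3 -> on_hand[A=55 B=52 C=49 D=46 E=26] avail[A=55 B=52 C=49 D=46 E=19] open={R4}
Step 8: reserve R5 B 9 -> on_hand[A=55 B=52 C=49 D=46 E=26] avail[A=55 B=43 C=49 D=46 E=19] open={R4,R5}
Step 9: reserve R6 C 7 -> on_hand[A=55 B=52 C=49 D=46 E=26] avail[A=55 B=43 C=42 D=46 E=19] open={R4,R5,R6}
Step 10: commit R5 -> on_hand[A=55 B=43 C=49 D=46 E=26] avail[A=55 B=43 C=42 D=46 E=19] open={R4,R6}

Answer: A: 55
B: 43
C: 42
D: 46
E: 19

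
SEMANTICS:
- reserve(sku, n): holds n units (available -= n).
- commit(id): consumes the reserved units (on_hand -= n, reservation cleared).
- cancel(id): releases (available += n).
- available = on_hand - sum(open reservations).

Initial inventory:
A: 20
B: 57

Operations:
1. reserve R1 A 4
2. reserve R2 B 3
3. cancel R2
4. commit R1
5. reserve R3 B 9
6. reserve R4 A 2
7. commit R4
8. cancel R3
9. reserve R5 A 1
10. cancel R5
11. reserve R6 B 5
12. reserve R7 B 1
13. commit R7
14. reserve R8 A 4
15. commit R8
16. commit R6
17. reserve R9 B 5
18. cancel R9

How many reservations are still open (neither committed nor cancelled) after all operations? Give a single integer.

Answer: 0

Derivation:
Step 1: reserve R1 A 4 -> on_hand[A=20 B=57] avail[A=16 B=57] open={R1}
Step 2: reserve R2 B 3 -> on_hand[A=20 B=57] avail[A=16 B=54] open={R1,R2}
Step 3: cancel R2 -> on_hand[A=20 B=57] avail[A=16 B=57] open={R1}
Step 4: commit R1 -> on_hand[A=16 B=57] avail[A=16 B=57] open={}
Step 5: reserve R3 B 9 -> on_hand[A=16 B=57] avail[A=16 B=48] open={R3}
Step 6: reserve R4 A 2 -> on_hand[A=16 B=57] avail[A=14 B=48] open={R3,R4}
Step 7: commit R4 -> on_hand[A=14 B=57] avail[A=14 B=48] open={R3}
Step 8: cancel R3 -> on_hand[A=14 B=57] avail[A=14 B=57] open={}
Step 9: reserve R5 A 1 -> on_hand[A=14 B=57] avail[A=13 B=57] open={R5}
Step 10: cancel R5 -> on_hand[A=14 B=57] avail[A=14 B=57] open={}
Step 11: reserve R6 B 5 -> on_hand[A=14 B=57] avail[A=14 B=52] open={R6}
Step 12: reserve R7 B 1 -> on_hand[A=14 B=57] avail[A=14 B=51] open={R6,R7}
Step 13: commit R7 -> on_hand[A=14 B=56] avail[A=14 B=51] open={R6}
Step 14: reserve R8 A 4 -> on_hand[A=14 B=56] avail[A=10 B=51] open={R6,R8}
Step 15: commit R8 -> on_hand[A=10 B=56] avail[A=10 B=51] open={R6}
Step 16: commit R6 -> on_hand[A=10 B=51] avail[A=10 B=51] open={}
Step 17: reserve R9 B 5 -> on_hand[A=10 B=51] avail[A=10 B=46] open={R9}
Step 18: cancel R9 -> on_hand[A=10 B=51] avail[A=10 B=51] open={}
Open reservations: [] -> 0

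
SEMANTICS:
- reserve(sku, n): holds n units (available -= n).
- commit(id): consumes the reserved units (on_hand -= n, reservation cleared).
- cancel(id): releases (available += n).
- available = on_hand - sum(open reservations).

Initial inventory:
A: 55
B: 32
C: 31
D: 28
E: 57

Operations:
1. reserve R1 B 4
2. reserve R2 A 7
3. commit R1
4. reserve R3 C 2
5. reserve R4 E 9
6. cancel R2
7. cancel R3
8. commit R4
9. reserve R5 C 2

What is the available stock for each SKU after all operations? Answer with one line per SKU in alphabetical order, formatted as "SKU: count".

Answer: A: 55
B: 28
C: 29
D: 28
E: 48

Derivation:
Step 1: reserve R1 B 4 -> on_hand[A=55 B=32 C=31 D=28 E=57] avail[A=55 B=28 C=31 D=28 E=57] open={R1}
Step 2: reserve R2 A 7 -> on_hand[A=55 B=32 C=31 D=28 E=57] avail[A=48 B=28 C=31 D=28 E=57] open={R1,R2}
Step 3: commit R1 -> on_hand[A=55 B=28 C=31 D=28 E=57] avail[A=48 B=28 C=31 D=28 E=57] open={R2}
Step 4: reserve R3 C 2 -> on_hand[A=55 B=28 C=31 D=28 E=57] avail[A=48 B=28 C=29 D=28 E=57] open={R2,R3}
Step 5: reserve R4 E 9 -> on_hand[A=55 B=28 C=31 D=28 E=57] avail[A=48 B=28 C=29 D=28 E=48] open={R2,R3,R4}
Step 6: cancel R2 -> on_hand[A=55 B=28 C=31 D=28 E=57] avail[A=55 B=28 C=29 D=28 E=48] open={R3,R4}
Step 7: cancel R3 -> on_hand[A=55 B=28 C=31 D=28 E=57] avail[A=55 B=28 C=31 D=28 E=48] open={R4}
Step 8: commit R4 -> on_hand[A=55 B=28 C=31 D=28 E=48] avail[A=55 B=28 C=31 D=28 E=48] open={}
Step 9: reserve R5 C 2 -> on_hand[A=55 B=28 C=31 D=28 E=48] avail[A=55 B=28 C=29 D=28 E=48] open={R5}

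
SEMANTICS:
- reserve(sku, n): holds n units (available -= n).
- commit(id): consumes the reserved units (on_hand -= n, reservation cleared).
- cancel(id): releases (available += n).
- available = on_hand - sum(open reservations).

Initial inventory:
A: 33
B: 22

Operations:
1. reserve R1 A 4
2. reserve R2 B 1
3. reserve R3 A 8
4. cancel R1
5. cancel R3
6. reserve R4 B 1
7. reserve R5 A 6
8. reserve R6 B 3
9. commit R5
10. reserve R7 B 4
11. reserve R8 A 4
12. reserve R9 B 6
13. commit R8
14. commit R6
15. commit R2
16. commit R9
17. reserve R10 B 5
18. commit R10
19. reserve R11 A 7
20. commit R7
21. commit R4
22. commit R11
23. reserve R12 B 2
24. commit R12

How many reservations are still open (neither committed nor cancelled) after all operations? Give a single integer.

Answer: 0

Derivation:
Step 1: reserve R1 A 4 -> on_hand[A=33 B=22] avail[A=29 B=22] open={R1}
Step 2: reserve R2 B 1 -> on_hand[A=33 B=22] avail[A=29 B=21] open={R1,R2}
Step 3: reserve R3 A 8 -> on_hand[A=33 B=22] avail[A=21 B=21] open={R1,R2,R3}
Step 4: cancel R1 -> on_hand[A=33 B=22] avail[A=25 B=21] open={R2,R3}
Step 5: cancel R3 -> on_hand[A=33 B=22] avail[A=33 B=21] open={R2}
Step 6: reserve R4 B 1 -> on_hand[A=33 B=22] avail[A=33 B=20] open={R2,R4}
Step 7: reserve R5 A 6 -> on_hand[A=33 B=22] avail[A=27 B=20] open={R2,R4,R5}
Step 8: reserve R6 B 3 -> on_hand[A=33 B=22] avail[A=27 B=17] open={R2,R4,R5,R6}
Step 9: commit R5 -> on_hand[A=27 B=22] avail[A=27 B=17] open={R2,R4,R6}
Step 10: reserve R7 B 4 -> on_hand[A=27 B=22] avail[A=27 B=13] open={R2,R4,R6,R7}
Step 11: reserve R8 A 4 -> on_hand[A=27 B=22] avail[A=23 B=13] open={R2,R4,R6,R7,R8}
Step 12: reserve R9 B 6 -> on_hand[A=27 B=22] avail[A=23 B=7] open={R2,R4,R6,R7,R8,R9}
Step 13: commit R8 -> on_hand[A=23 B=22] avail[A=23 B=7] open={R2,R4,R6,R7,R9}
Step 14: commit R6 -> on_hand[A=23 B=19] avail[A=23 B=7] open={R2,R4,R7,R9}
Step 15: commit R2 -> on_hand[A=23 B=18] avail[A=23 B=7] open={R4,R7,R9}
Step 16: commit R9 -> on_hand[A=23 B=12] avail[A=23 B=7] open={R4,R7}
Step 17: reserve R10 B 5 -> on_hand[A=23 B=12] avail[A=23 B=2] open={R10,R4,R7}
Step 18: commit R10 -> on_hand[A=23 B=7] avail[A=23 B=2] open={R4,R7}
Step 19: reserve R11 A 7 -> on_hand[A=23 B=7] avail[A=16 B=2] open={R11,R4,R7}
Step 20: commit R7 -> on_hand[A=23 B=3] avail[A=16 B=2] open={R11,R4}
Step 21: commit R4 -> on_hand[A=23 B=2] avail[A=16 B=2] open={R11}
Step 22: commit R11 -> on_hand[A=16 B=2] avail[A=16 B=2] open={}
Step 23: reserve R12 B 2 -> on_hand[A=16 B=2] avail[A=16 B=0] open={R12}
Step 24: commit R12 -> on_hand[A=16 B=0] avail[A=16 B=0] open={}
Open reservations: [] -> 0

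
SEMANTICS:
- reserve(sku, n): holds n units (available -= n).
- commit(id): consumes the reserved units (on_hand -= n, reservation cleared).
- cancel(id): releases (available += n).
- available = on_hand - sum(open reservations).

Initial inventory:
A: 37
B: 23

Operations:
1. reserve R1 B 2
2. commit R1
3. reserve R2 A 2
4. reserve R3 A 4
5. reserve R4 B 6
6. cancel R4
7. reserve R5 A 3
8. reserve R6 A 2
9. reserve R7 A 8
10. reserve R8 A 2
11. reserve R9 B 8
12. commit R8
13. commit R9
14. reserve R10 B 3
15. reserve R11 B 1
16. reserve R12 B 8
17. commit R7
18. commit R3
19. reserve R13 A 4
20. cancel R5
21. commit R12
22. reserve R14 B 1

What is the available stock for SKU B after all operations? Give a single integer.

Answer: 0

Derivation:
Step 1: reserve R1 B 2 -> on_hand[A=37 B=23] avail[A=37 B=21] open={R1}
Step 2: commit R1 -> on_hand[A=37 B=21] avail[A=37 B=21] open={}
Step 3: reserve R2 A 2 -> on_hand[A=37 B=21] avail[A=35 B=21] open={R2}
Step 4: reserve R3 A 4 -> on_hand[A=37 B=21] avail[A=31 B=21] open={R2,R3}
Step 5: reserve R4 B 6 -> on_hand[A=37 B=21] avail[A=31 B=15] open={R2,R3,R4}
Step 6: cancel R4 -> on_hand[A=37 B=21] avail[A=31 B=21] open={R2,R3}
Step 7: reserve R5 A 3 -> on_hand[A=37 B=21] avail[A=28 B=21] open={R2,R3,R5}
Step 8: reserve R6 A 2 -> on_hand[A=37 B=21] avail[A=26 B=21] open={R2,R3,R5,R6}
Step 9: reserve R7 A 8 -> on_hand[A=37 B=21] avail[A=18 B=21] open={R2,R3,R5,R6,R7}
Step 10: reserve R8 A 2 -> on_hand[A=37 B=21] avail[A=16 B=21] open={R2,R3,R5,R6,R7,R8}
Step 11: reserve R9 B 8 -> on_hand[A=37 B=21] avail[A=16 B=13] open={R2,R3,R5,R6,R7,R8,R9}
Step 12: commit R8 -> on_hand[A=35 B=21] avail[A=16 B=13] open={R2,R3,R5,R6,R7,R9}
Step 13: commit R9 -> on_hand[A=35 B=13] avail[A=16 B=13] open={R2,R3,R5,R6,R7}
Step 14: reserve R10 B 3 -> on_hand[A=35 B=13] avail[A=16 B=10] open={R10,R2,R3,R5,R6,R7}
Step 15: reserve R11 B 1 -> on_hand[A=35 B=13] avail[A=16 B=9] open={R10,R11,R2,R3,R5,R6,R7}
Step 16: reserve R12 B 8 -> on_hand[A=35 B=13] avail[A=16 B=1] open={R10,R11,R12,R2,R3,R5,R6,R7}
Step 17: commit R7 -> on_hand[A=27 B=13] avail[A=16 B=1] open={R10,R11,R12,R2,R3,R5,R6}
Step 18: commit R3 -> on_hand[A=23 B=13] avail[A=16 B=1] open={R10,R11,R12,R2,R5,R6}
Step 19: reserve R13 A 4 -> on_hand[A=23 B=13] avail[A=12 B=1] open={R10,R11,R12,R13,R2,R5,R6}
Step 20: cancel R5 -> on_hand[A=23 B=13] avail[A=15 B=1] open={R10,R11,R12,R13,R2,R6}
Step 21: commit R12 -> on_hand[A=23 B=5] avail[A=15 B=1] open={R10,R11,R13,R2,R6}
Step 22: reserve R14 B 1 -> on_hand[A=23 B=5] avail[A=15 B=0] open={R10,R11,R13,R14,R2,R6}
Final available[B] = 0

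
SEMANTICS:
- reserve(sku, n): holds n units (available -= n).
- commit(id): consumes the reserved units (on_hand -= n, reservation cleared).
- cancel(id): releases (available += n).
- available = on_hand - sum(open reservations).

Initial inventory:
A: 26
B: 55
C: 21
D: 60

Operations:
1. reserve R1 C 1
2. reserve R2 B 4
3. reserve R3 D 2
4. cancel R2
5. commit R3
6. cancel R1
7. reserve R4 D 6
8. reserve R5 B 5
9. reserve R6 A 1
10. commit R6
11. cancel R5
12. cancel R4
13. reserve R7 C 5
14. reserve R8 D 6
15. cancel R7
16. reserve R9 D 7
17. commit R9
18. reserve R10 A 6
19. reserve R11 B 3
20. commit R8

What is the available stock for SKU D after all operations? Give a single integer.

Answer: 45

Derivation:
Step 1: reserve R1 C 1 -> on_hand[A=26 B=55 C=21 D=60] avail[A=26 B=55 C=20 D=60] open={R1}
Step 2: reserve R2 B 4 -> on_hand[A=26 B=55 C=21 D=60] avail[A=26 B=51 C=20 D=60] open={R1,R2}
Step 3: reserve R3 D 2 -> on_hand[A=26 B=55 C=21 D=60] avail[A=26 B=51 C=20 D=58] open={R1,R2,R3}
Step 4: cancel R2 -> on_hand[A=26 B=55 C=21 D=60] avail[A=26 B=55 C=20 D=58] open={R1,R3}
Step 5: commit R3 -> on_hand[A=26 B=55 C=21 D=58] avail[A=26 B=55 C=20 D=58] open={R1}
Step 6: cancel R1 -> on_hand[A=26 B=55 C=21 D=58] avail[A=26 B=55 C=21 D=58] open={}
Step 7: reserve R4 D 6 -> on_hand[A=26 B=55 C=21 D=58] avail[A=26 B=55 C=21 D=52] open={R4}
Step 8: reserve R5 B 5 -> on_hand[A=26 B=55 C=21 D=58] avail[A=26 B=50 C=21 D=52] open={R4,R5}
Step 9: reserve R6 A 1 -> on_hand[A=26 B=55 C=21 D=58] avail[A=25 B=50 C=21 D=52] open={R4,R5,R6}
Step 10: commit R6 -> on_hand[A=25 B=55 C=21 D=58] avail[A=25 B=50 C=21 D=52] open={R4,R5}
Step 11: cancel R5 -> on_hand[A=25 B=55 C=21 D=58] avail[A=25 B=55 C=21 D=52] open={R4}
Step 12: cancel R4 -> on_hand[A=25 B=55 C=21 D=58] avail[A=25 B=55 C=21 D=58] open={}
Step 13: reserve R7 C 5 -> on_hand[A=25 B=55 C=21 D=58] avail[A=25 B=55 C=16 D=58] open={R7}
Step 14: reserve R8 D 6 -> on_hand[A=25 B=55 C=21 D=58] avail[A=25 B=55 C=16 D=52] open={R7,R8}
Step 15: cancel R7 -> on_hand[A=25 B=55 C=21 D=58] avail[A=25 B=55 C=21 D=52] open={R8}
Step 16: reserve R9 D 7 -> on_hand[A=25 B=55 C=21 D=58] avail[A=25 B=55 C=21 D=45] open={R8,R9}
Step 17: commit R9 -> on_hand[A=25 B=55 C=21 D=51] avail[A=25 B=55 C=21 D=45] open={R8}
Step 18: reserve R10 A 6 -> on_hand[A=25 B=55 C=21 D=51] avail[A=19 B=55 C=21 D=45] open={R10,R8}
Step 19: reserve R11 B 3 -> on_hand[A=25 B=55 C=21 D=51] avail[A=19 B=52 C=21 D=45] open={R10,R11,R8}
Step 20: commit R8 -> on_hand[A=25 B=55 C=21 D=45] avail[A=19 B=52 C=21 D=45] open={R10,R11}
Final available[D] = 45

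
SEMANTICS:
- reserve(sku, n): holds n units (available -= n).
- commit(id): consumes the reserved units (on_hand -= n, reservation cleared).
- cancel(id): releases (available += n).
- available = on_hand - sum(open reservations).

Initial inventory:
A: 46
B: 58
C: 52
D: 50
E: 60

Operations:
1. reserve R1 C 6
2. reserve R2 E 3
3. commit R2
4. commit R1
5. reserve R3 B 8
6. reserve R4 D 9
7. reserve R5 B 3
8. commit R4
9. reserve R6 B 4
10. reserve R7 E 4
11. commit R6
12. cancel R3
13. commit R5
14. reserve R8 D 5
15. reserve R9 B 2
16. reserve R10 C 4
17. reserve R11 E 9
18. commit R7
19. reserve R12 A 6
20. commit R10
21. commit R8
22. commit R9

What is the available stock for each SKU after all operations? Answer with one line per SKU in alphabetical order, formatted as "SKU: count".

Step 1: reserve R1 C 6 -> on_hand[A=46 B=58 C=52 D=50 E=60] avail[A=46 B=58 C=46 D=50 E=60] open={R1}
Step 2: reserve R2 E 3 -> on_hand[A=46 B=58 C=52 D=50 E=60] avail[A=46 B=58 C=46 D=50 E=57] open={R1,R2}
Step 3: commit R2 -> on_hand[A=46 B=58 C=52 D=50 E=57] avail[A=46 B=58 C=46 D=50 E=57] open={R1}
Step 4: commit R1 -> on_hand[A=46 B=58 C=46 D=50 E=57] avail[A=46 B=58 C=46 D=50 E=57] open={}
Step 5: reserve R3 B 8 -> on_hand[A=46 B=58 C=46 D=50 E=57] avail[A=46 B=50 C=46 D=50 E=57] open={R3}
Step 6: reserve R4 D 9 -> on_hand[A=46 B=58 C=46 D=50 E=57] avail[A=46 B=50 C=46 D=41 E=57] open={R3,R4}
Step 7: reserve R5 B 3 -> on_hand[A=46 B=58 C=46 D=50 E=57] avail[A=46 B=47 C=46 D=41 E=57] open={R3,R4,R5}
Step 8: commit R4 -> on_hand[A=46 B=58 C=46 D=41 E=57] avail[A=46 B=47 C=46 D=41 E=57] open={R3,R5}
Step 9: reserve R6 B 4 -> on_hand[A=46 B=58 C=46 D=41 E=57] avail[A=46 B=43 C=46 D=41 E=57] open={R3,R5,R6}
Step 10: reserve R7 E 4 -> on_hand[A=46 B=58 C=46 D=41 E=57] avail[A=46 B=43 C=46 D=41 E=53] open={R3,R5,R6,R7}
Step 11: commit R6 -> on_hand[A=46 B=54 C=46 D=41 E=57] avail[A=46 B=43 C=46 D=41 E=53] open={R3,R5,R7}
Step 12: cancel R3 -> on_hand[A=46 B=54 C=46 D=41 E=57] avail[A=46 B=51 C=46 D=41 E=53] open={R5,R7}
Step 13: commit R5 -> on_hand[A=46 B=51 C=46 D=41 E=57] avail[A=46 B=51 C=46 D=41 E=53] open={R7}
Step 14: reserve R8 D 5 -> on_hand[A=46 B=51 C=46 D=41 E=57] avail[A=46 B=51 C=46 D=36 E=53] open={R7,R8}
Step 15: reserve R9 B 2 -> on_hand[A=46 B=51 C=46 D=41 E=57] avail[A=46 B=49 C=46 D=36 E=53] open={R7,R8,R9}
Step 16: reserve R10 C 4 -> on_hand[A=46 B=51 C=46 D=41 E=57] avail[A=46 B=49 C=42 D=36 E=53] open={R10,R7,R8,R9}
Step 17: reserve R11 E 9 -> on_hand[A=46 B=51 C=46 D=41 E=57] avail[A=46 B=49 C=42 D=36 E=44] open={R10,R11,R7,R8,R9}
Step 18: commit R7 -> on_hand[A=46 B=51 C=46 D=41 E=53] avail[A=46 B=49 C=42 D=36 E=44] open={R10,R11,R8,R9}
Step 19: reserve R12 A 6 -> on_hand[A=46 B=51 C=46 D=41 E=53] avail[A=40 B=49 C=42 D=36 E=44] open={R10,R11,R12,R8,R9}
Step 20: commit R10 -> on_hand[A=46 B=51 C=42 D=41 E=53] avail[A=40 B=49 C=42 D=36 E=44] open={R11,R12,R8,R9}
Step 21: commit R8 -> on_hand[A=46 B=51 C=42 D=36 E=53] avail[A=40 B=49 C=42 D=36 E=44] open={R11,R12,R9}
Step 22: commit R9 -> on_hand[A=46 B=49 C=42 D=36 E=53] avail[A=40 B=49 C=42 D=36 E=44] open={R11,R12}

Answer: A: 40
B: 49
C: 42
D: 36
E: 44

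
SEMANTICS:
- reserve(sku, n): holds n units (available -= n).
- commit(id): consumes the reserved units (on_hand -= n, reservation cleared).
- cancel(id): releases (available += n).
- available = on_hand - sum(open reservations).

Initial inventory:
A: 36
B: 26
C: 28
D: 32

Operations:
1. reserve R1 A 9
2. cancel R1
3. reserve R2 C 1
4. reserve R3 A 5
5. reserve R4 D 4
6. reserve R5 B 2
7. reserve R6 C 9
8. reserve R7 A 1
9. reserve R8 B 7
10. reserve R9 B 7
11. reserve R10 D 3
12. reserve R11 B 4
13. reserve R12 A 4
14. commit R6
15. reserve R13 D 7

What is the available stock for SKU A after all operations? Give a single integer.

Step 1: reserve R1 A 9 -> on_hand[A=36 B=26 C=28 D=32] avail[A=27 B=26 C=28 D=32] open={R1}
Step 2: cancel R1 -> on_hand[A=36 B=26 C=28 D=32] avail[A=36 B=26 C=28 D=32] open={}
Step 3: reserve R2 C 1 -> on_hand[A=36 B=26 C=28 D=32] avail[A=36 B=26 C=27 D=32] open={R2}
Step 4: reserve R3 A 5 -> on_hand[A=36 B=26 C=28 D=32] avail[A=31 B=26 C=27 D=32] open={R2,R3}
Step 5: reserve R4 D 4 -> on_hand[A=36 B=26 C=28 D=32] avail[A=31 B=26 C=27 D=28] open={R2,R3,R4}
Step 6: reserve R5 B 2 -> on_hand[A=36 B=26 C=28 D=32] avail[A=31 B=24 C=27 D=28] open={R2,R3,R4,R5}
Step 7: reserve R6 C 9 -> on_hand[A=36 B=26 C=28 D=32] avail[A=31 B=24 C=18 D=28] open={R2,R3,R4,R5,R6}
Step 8: reserve R7 A 1 -> on_hand[A=36 B=26 C=28 D=32] avail[A=30 B=24 C=18 D=28] open={R2,R3,R4,R5,R6,R7}
Step 9: reserve R8 B 7 -> on_hand[A=36 B=26 C=28 D=32] avail[A=30 B=17 C=18 D=28] open={R2,R3,R4,R5,R6,R7,R8}
Step 10: reserve R9 B 7 -> on_hand[A=36 B=26 C=28 D=32] avail[A=30 B=10 C=18 D=28] open={R2,R3,R4,R5,R6,R7,R8,R9}
Step 11: reserve R10 D 3 -> on_hand[A=36 B=26 C=28 D=32] avail[A=30 B=10 C=18 D=25] open={R10,R2,R3,R4,R5,R6,R7,R8,R9}
Step 12: reserve R11 B 4 -> on_hand[A=36 B=26 C=28 D=32] avail[A=30 B=6 C=18 D=25] open={R10,R11,R2,R3,R4,R5,R6,R7,R8,R9}
Step 13: reserve R12 A 4 -> on_hand[A=36 B=26 C=28 D=32] avail[A=26 B=6 C=18 D=25] open={R10,R11,R12,R2,R3,R4,R5,R6,R7,R8,R9}
Step 14: commit R6 -> on_hand[A=36 B=26 C=19 D=32] avail[A=26 B=6 C=18 D=25] open={R10,R11,R12,R2,R3,R4,R5,R7,R8,R9}
Step 15: reserve R13 D 7 -> on_hand[A=36 B=26 C=19 D=32] avail[A=26 B=6 C=18 D=18] open={R10,R11,R12,R13,R2,R3,R4,R5,R7,R8,R9}
Final available[A] = 26

Answer: 26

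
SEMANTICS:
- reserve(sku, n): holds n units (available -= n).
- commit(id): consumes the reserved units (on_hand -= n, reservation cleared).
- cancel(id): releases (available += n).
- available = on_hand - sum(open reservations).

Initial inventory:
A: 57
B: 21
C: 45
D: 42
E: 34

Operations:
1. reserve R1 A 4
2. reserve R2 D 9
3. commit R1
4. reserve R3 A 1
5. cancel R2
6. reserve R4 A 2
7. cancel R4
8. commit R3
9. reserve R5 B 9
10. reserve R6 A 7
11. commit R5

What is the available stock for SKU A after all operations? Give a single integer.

Answer: 45

Derivation:
Step 1: reserve R1 A 4 -> on_hand[A=57 B=21 C=45 D=42 E=34] avail[A=53 B=21 C=45 D=42 E=34] open={R1}
Step 2: reserve R2 D 9 -> on_hand[A=57 B=21 C=45 D=42 E=34] avail[A=53 B=21 C=45 D=33 E=34] open={R1,R2}
Step 3: commit R1 -> on_hand[A=53 B=21 C=45 D=42 E=34] avail[A=53 B=21 C=45 D=33 E=34] open={R2}
Step 4: reserve R3 A 1 -> on_hand[A=53 B=21 C=45 D=42 E=34] avail[A=52 B=21 C=45 D=33 E=34] open={R2,R3}
Step 5: cancel R2 -> on_hand[A=53 B=21 C=45 D=42 E=34] avail[A=52 B=21 C=45 D=42 E=34] open={R3}
Step 6: reserve R4 A 2 -> on_hand[A=53 B=21 C=45 D=42 E=34] avail[A=50 B=21 C=45 D=42 E=34] open={R3,R4}
Step 7: cancel R4 -> on_hand[A=53 B=21 C=45 D=42 E=34] avail[A=52 B=21 C=45 D=42 E=34] open={R3}
Step 8: commit R3 -> on_hand[A=52 B=21 C=45 D=42 E=34] avail[A=52 B=21 C=45 D=42 E=34] open={}
Step 9: reserve R5 B 9 -> on_hand[A=52 B=21 C=45 D=42 E=34] avail[A=52 B=12 C=45 D=42 E=34] open={R5}
Step 10: reserve R6 A 7 -> on_hand[A=52 B=21 C=45 D=42 E=34] avail[A=45 B=12 C=45 D=42 E=34] open={R5,R6}
Step 11: commit R5 -> on_hand[A=52 B=12 C=45 D=42 E=34] avail[A=45 B=12 C=45 D=42 E=34] open={R6}
Final available[A] = 45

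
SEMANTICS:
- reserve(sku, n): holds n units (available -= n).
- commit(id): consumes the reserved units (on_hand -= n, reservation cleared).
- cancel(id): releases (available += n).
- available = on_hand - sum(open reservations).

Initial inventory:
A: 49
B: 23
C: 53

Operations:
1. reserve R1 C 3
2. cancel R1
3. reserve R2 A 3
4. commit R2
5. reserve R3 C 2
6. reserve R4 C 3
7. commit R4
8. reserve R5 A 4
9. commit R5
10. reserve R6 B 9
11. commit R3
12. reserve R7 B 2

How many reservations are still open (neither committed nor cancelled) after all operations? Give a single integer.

Answer: 2

Derivation:
Step 1: reserve R1 C 3 -> on_hand[A=49 B=23 C=53] avail[A=49 B=23 C=50] open={R1}
Step 2: cancel R1 -> on_hand[A=49 B=23 C=53] avail[A=49 B=23 C=53] open={}
Step 3: reserve R2 A 3 -> on_hand[A=49 B=23 C=53] avail[A=46 B=23 C=53] open={R2}
Step 4: commit R2 -> on_hand[A=46 B=23 C=53] avail[A=46 B=23 C=53] open={}
Step 5: reserve R3 C 2 -> on_hand[A=46 B=23 C=53] avail[A=46 B=23 C=51] open={R3}
Step 6: reserve R4 C 3 -> on_hand[A=46 B=23 C=53] avail[A=46 B=23 C=48] open={R3,R4}
Step 7: commit R4 -> on_hand[A=46 B=23 C=50] avail[A=46 B=23 C=48] open={R3}
Step 8: reserve R5 A 4 -> on_hand[A=46 B=23 C=50] avail[A=42 B=23 C=48] open={R3,R5}
Step 9: commit R5 -> on_hand[A=42 B=23 C=50] avail[A=42 B=23 C=48] open={R3}
Step 10: reserve R6 B 9 -> on_hand[A=42 B=23 C=50] avail[A=42 B=14 C=48] open={R3,R6}
Step 11: commit R3 -> on_hand[A=42 B=23 C=48] avail[A=42 B=14 C=48] open={R6}
Step 12: reserve R7 B 2 -> on_hand[A=42 B=23 C=48] avail[A=42 B=12 C=48] open={R6,R7}
Open reservations: ['R6', 'R7'] -> 2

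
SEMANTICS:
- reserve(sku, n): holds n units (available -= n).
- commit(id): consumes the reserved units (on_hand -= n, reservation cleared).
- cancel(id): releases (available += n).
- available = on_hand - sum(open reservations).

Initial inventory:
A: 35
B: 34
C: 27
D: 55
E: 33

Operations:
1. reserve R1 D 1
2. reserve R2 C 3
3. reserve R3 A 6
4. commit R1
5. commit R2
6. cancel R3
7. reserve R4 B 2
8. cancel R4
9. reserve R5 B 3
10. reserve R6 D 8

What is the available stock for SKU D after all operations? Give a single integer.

Answer: 46

Derivation:
Step 1: reserve R1 D 1 -> on_hand[A=35 B=34 C=27 D=55 E=33] avail[A=35 B=34 C=27 D=54 E=33] open={R1}
Step 2: reserve R2 C 3 -> on_hand[A=35 B=34 C=27 D=55 E=33] avail[A=35 B=34 C=24 D=54 E=33] open={R1,R2}
Step 3: reserve R3 A 6 -> on_hand[A=35 B=34 C=27 D=55 E=33] avail[A=29 B=34 C=24 D=54 E=33] open={R1,R2,R3}
Step 4: commit R1 -> on_hand[A=35 B=34 C=27 D=54 E=33] avail[A=29 B=34 C=24 D=54 E=33] open={R2,R3}
Step 5: commit R2 -> on_hand[A=35 B=34 C=24 D=54 E=33] avail[A=29 B=34 C=24 D=54 E=33] open={R3}
Step 6: cancel R3 -> on_hand[A=35 B=34 C=24 D=54 E=33] avail[A=35 B=34 C=24 D=54 E=33] open={}
Step 7: reserve R4 B 2 -> on_hand[A=35 B=34 C=24 D=54 E=33] avail[A=35 B=32 C=24 D=54 E=33] open={R4}
Step 8: cancel R4 -> on_hand[A=35 B=34 C=24 D=54 E=33] avail[A=35 B=34 C=24 D=54 E=33] open={}
Step 9: reserve R5 B 3 -> on_hand[A=35 B=34 C=24 D=54 E=33] avail[A=35 B=31 C=24 D=54 E=33] open={R5}
Step 10: reserve R6 D 8 -> on_hand[A=35 B=34 C=24 D=54 E=33] avail[A=35 B=31 C=24 D=46 E=33] open={R5,R6}
Final available[D] = 46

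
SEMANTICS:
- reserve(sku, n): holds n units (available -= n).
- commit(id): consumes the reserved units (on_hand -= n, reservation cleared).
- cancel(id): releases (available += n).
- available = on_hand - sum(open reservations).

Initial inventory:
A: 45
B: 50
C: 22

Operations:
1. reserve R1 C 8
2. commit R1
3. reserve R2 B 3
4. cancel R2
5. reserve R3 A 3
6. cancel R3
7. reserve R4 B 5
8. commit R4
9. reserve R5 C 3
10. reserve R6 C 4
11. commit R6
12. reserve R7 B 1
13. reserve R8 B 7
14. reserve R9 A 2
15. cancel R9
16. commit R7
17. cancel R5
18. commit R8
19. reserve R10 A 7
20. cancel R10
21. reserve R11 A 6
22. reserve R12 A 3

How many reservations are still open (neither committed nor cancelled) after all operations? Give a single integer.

Step 1: reserve R1 C 8 -> on_hand[A=45 B=50 C=22] avail[A=45 B=50 C=14] open={R1}
Step 2: commit R1 -> on_hand[A=45 B=50 C=14] avail[A=45 B=50 C=14] open={}
Step 3: reserve R2 B 3 -> on_hand[A=45 B=50 C=14] avail[A=45 B=47 C=14] open={R2}
Step 4: cancel R2 -> on_hand[A=45 B=50 C=14] avail[A=45 B=50 C=14] open={}
Step 5: reserve R3 A 3 -> on_hand[A=45 B=50 C=14] avail[A=42 B=50 C=14] open={R3}
Step 6: cancel R3 -> on_hand[A=45 B=50 C=14] avail[A=45 B=50 C=14] open={}
Step 7: reserve R4 B 5 -> on_hand[A=45 B=50 C=14] avail[A=45 B=45 C=14] open={R4}
Step 8: commit R4 -> on_hand[A=45 B=45 C=14] avail[A=45 B=45 C=14] open={}
Step 9: reserve R5 C 3 -> on_hand[A=45 B=45 C=14] avail[A=45 B=45 C=11] open={R5}
Step 10: reserve R6 C 4 -> on_hand[A=45 B=45 C=14] avail[A=45 B=45 C=7] open={R5,R6}
Step 11: commit R6 -> on_hand[A=45 B=45 C=10] avail[A=45 B=45 C=7] open={R5}
Step 12: reserve R7 B 1 -> on_hand[A=45 B=45 C=10] avail[A=45 B=44 C=7] open={R5,R7}
Step 13: reserve R8 B 7 -> on_hand[A=45 B=45 C=10] avail[A=45 B=37 C=7] open={R5,R7,R8}
Step 14: reserve R9 A 2 -> on_hand[A=45 B=45 C=10] avail[A=43 B=37 C=7] open={R5,R7,R8,R9}
Step 15: cancel R9 -> on_hand[A=45 B=45 C=10] avail[A=45 B=37 C=7] open={R5,R7,R8}
Step 16: commit R7 -> on_hand[A=45 B=44 C=10] avail[A=45 B=37 C=7] open={R5,R8}
Step 17: cancel R5 -> on_hand[A=45 B=44 C=10] avail[A=45 B=37 C=10] open={R8}
Step 18: commit R8 -> on_hand[A=45 B=37 C=10] avail[A=45 B=37 C=10] open={}
Step 19: reserve R10 A 7 -> on_hand[A=45 B=37 C=10] avail[A=38 B=37 C=10] open={R10}
Step 20: cancel R10 -> on_hand[A=45 B=37 C=10] avail[A=45 B=37 C=10] open={}
Step 21: reserve R11 A 6 -> on_hand[A=45 B=37 C=10] avail[A=39 B=37 C=10] open={R11}
Step 22: reserve R12 A 3 -> on_hand[A=45 B=37 C=10] avail[A=36 B=37 C=10] open={R11,R12}
Open reservations: ['R11', 'R12'] -> 2

Answer: 2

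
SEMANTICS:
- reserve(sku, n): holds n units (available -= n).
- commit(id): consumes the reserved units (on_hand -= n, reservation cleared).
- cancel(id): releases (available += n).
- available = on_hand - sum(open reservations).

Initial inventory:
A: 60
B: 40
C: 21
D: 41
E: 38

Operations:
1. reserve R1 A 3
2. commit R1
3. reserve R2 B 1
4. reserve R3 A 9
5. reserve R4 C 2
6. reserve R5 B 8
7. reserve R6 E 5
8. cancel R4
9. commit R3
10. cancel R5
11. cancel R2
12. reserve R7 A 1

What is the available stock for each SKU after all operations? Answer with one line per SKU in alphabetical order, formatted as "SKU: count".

Answer: A: 47
B: 40
C: 21
D: 41
E: 33

Derivation:
Step 1: reserve R1 A 3 -> on_hand[A=60 B=40 C=21 D=41 E=38] avail[A=57 B=40 C=21 D=41 E=38] open={R1}
Step 2: commit R1 -> on_hand[A=57 B=40 C=21 D=41 E=38] avail[A=57 B=40 C=21 D=41 E=38] open={}
Step 3: reserve R2 B 1 -> on_hand[A=57 B=40 C=21 D=41 E=38] avail[A=57 B=39 C=21 D=41 E=38] open={R2}
Step 4: reserve R3 A 9 -> on_hand[A=57 B=40 C=21 D=41 E=38] avail[A=48 B=39 C=21 D=41 E=38] open={R2,R3}
Step 5: reserve R4 C 2 -> on_hand[A=57 B=40 C=21 D=41 E=38] avail[A=48 B=39 C=19 D=41 E=38] open={R2,R3,R4}
Step 6: reserve R5 B 8 -> on_hand[A=57 B=40 C=21 D=41 E=38] avail[A=48 B=31 C=19 D=41 E=38] open={R2,R3,R4,R5}
Step 7: reserve R6 E 5 -> on_hand[A=57 B=40 C=21 D=41 E=38] avail[A=48 B=31 C=19 D=41 E=33] open={R2,R3,R4,R5,R6}
Step 8: cancel R4 -> on_hand[A=57 B=40 C=21 D=41 E=38] avail[A=48 B=31 C=21 D=41 E=33] open={R2,R3,R5,R6}
Step 9: commit R3 -> on_hand[A=48 B=40 C=21 D=41 E=38] avail[A=48 B=31 C=21 D=41 E=33] open={R2,R5,R6}
Step 10: cancel R5 -> on_hand[A=48 B=40 C=21 D=41 E=38] avail[A=48 B=39 C=21 D=41 E=33] open={R2,R6}
Step 11: cancel R2 -> on_hand[A=48 B=40 C=21 D=41 E=38] avail[A=48 B=40 C=21 D=41 E=33] open={R6}
Step 12: reserve R7 A 1 -> on_hand[A=48 B=40 C=21 D=41 E=38] avail[A=47 B=40 C=21 D=41 E=33] open={R6,R7}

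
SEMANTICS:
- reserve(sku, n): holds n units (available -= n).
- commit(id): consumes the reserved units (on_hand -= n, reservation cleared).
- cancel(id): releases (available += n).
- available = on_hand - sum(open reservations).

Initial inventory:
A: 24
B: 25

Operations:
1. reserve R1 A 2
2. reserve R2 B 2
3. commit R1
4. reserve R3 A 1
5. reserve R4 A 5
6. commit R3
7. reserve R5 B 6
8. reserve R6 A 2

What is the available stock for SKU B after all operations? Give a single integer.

Answer: 17

Derivation:
Step 1: reserve R1 A 2 -> on_hand[A=24 B=25] avail[A=22 B=25] open={R1}
Step 2: reserve R2 B 2 -> on_hand[A=24 B=25] avail[A=22 B=23] open={R1,R2}
Step 3: commit R1 -> on_hand[A=22 B=25] avail[A=22 B=23] open={R2}
Step 4: reserve R3 A 1 -> on_hand[A=22 B=25] avail[A=21 B=23] open={R2,R3}
Step 5: reserve R4 A 5 -> on_hand[A=22 B=25] avail[A=16 B=23] open={R2,R3,R4}
Step 6: commit R3 -> on_hand[A=21 B=25] avail[A=16 B=23] open={R2,R4}
Step 7: reserve R5 B 6 -> on_hand[A=21 B=25] avail[A=16 B=17] open={R2,R4,R5}
Step 8: reserve R6 A 2 -> on_hand[A=21 B=25] avail[A=14 B=17] open={R2,R4,R5,R6}
Final available[B] = 17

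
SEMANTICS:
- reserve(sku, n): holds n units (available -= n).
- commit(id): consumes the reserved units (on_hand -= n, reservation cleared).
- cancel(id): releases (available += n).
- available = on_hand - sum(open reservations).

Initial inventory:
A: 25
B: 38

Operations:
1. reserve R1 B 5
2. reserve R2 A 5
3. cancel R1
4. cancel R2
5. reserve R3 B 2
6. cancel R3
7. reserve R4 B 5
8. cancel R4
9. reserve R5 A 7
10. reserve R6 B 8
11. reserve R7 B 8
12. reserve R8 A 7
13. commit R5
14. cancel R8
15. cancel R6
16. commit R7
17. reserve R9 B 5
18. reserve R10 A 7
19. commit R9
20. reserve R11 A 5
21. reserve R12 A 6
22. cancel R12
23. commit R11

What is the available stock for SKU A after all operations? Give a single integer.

Answer: 6

Derivation:
Step 1: reserve R1 B 5 -> on_hand[A=25 B=38] avail[A=25 B=33] open={R1}
Step 2: reserve R2 A 5 -> on_hand[A=25 B=38] avail[A=20 B=33] open={R1,R2}
Step 3: cancel R1 -> on_hand[A=25 B=38] avail[A=20 B=38] open={R2}
Step 4: cancel R2 -> on_hand[A=25 B=38] avail[A=25 B=38] open={}
Step 5: reserve R3 B 2 -> on_hand[A=25 B=38] avail[A=25 B=36] open={R3}
Step 6: cancel R3 -> on_hand[A=25 B=38] avail[A=25 B=38] open={}
Step 7: reserve R4 B 5 -> on_hand[A=25 B=38] avail[A=25 B=33] open={R4}
Step 8: cancel R4 -> on_hand[A=25 B=38] avail[A=25 B=38] open={}
Step 9: reserve R5 A 7 -> on_hand[A=25 B=38] avail[A=18 B=38] open={R5}
Step 10: reserve R6 B 8 -> on_hand[A=25 B=38] avail[A=18 B=30] open={R5,R6}
Step 11: reserve R7 B 8 -> on_hand[A=25 B=38] avail[A=18 B=22] open={R5,R6,R7}
Step 12: reserve R8 A 7 -> on_hand[A=25 B=38] avail[A=11 B=22] open={R5,R6,R7,R8}
Step 13: commit R5 -> on_hand[A=18 B=38] avail[A=11 B=22] open={R6,R7,R8}
Step 14: cancel R8 -> on_hand[A=18 B=38] avail[A=18 B=22] open={R6,R7}
Step 15: cancel R6 -> on_hand[A=18 B=38] avail[A=18 B=30] open={R7}
Step 16: commit R7 -> on_hand[A=18 B=30] avail[A=18 B=30] open={}
Step 17: reserve R9 B 5 -> on_hand[A=18 B=30] avail[A=18 B=25] open={R9}
Step 18: reserve R10 A 7 -> on_hand[A=18 B=30] avail[A=11 B=25] open={R10,R9}
Step 19: commit R9 -> on_hand[A=18 B=25] avail[A=11 B=25] open={R10}
Step 20: reserve R11 A 5 -> on_hand[A=18 B=25] avail[A=6 B=25] open={R10,R11}
Step 21: reserve R12 A 6 -> on_hand[A=18 B=25] avail[A=0 B=25] open={R10,R11,R12}
Step 22: cancel R12 -> on_hand[A=18 B=25] avail[A=6 B=25] open={R10,R11}
Step 23: commit R11 -> on_hand[A=13 B=25] avail[A=6 B=25] open={R10}
Final available[A] = 6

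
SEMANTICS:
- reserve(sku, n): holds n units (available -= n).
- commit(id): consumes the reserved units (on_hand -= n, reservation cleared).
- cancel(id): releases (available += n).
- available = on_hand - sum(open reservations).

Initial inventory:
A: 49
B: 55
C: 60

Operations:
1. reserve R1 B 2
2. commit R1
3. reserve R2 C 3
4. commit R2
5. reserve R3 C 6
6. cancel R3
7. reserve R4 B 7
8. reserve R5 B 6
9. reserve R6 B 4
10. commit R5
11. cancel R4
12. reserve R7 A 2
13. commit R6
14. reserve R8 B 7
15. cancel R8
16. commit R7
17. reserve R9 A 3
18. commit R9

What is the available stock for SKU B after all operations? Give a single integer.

Step 1: reserve R1 B 2 -> on_hand[A=49 B=55 C=60] avail[A=49 B=53 C=60] open={R1}
Step 2: commit R1 -> on_hand[A=49 B=53 C=60] avail[A=49 B=53 C=60] open={}
Step 3: reserve R2 C 3 -> on_hand[A=49 B=53 C=60] avail[A=49 B=53 C=57] open={R2}
Step 4: commit R2 -> on_hand[A=49 B=53 C=57] avail[A=49 B=53 C=57] open={}
Step 5: reserve R3 C 6 -> on_hand[A=49 B=53 C=57] avail[A=49 B=53 C=51] open={R3}
Step 6: cancel R3 -> on_hand[A=49 B=53 C=57] avail[A=49 B=53 C=57] open={}
Step 7: reserve R4 B 7 -> on_hand[A=49 B=53 C=57] avail[A=49 B=46 C=57] open={R4}
Step 8: reserve R5 B 6 -> on_hand[A=49 B=53 C=57] avail[A=49 B=40 C=57] open={R4,R5}
Step 9: reserve R6 B 4 -> on_hand[A=49 B=53 C=57] avail[A=49 B=36 C=57] open={R4,R5,R6}
Step 10: commit R5 -> on_hand[A=49 B=47 C=57] avail[A=49 B=36 C=57] open={R4,R6}
Step 11: cancel R4 -> on_hand[A=49 B=47 C=57] avail[A=49 B=43 C=57] open={R6}
Step 12: reserve R7 A 2 -> on_hand[A=49 B=47 C=57] avail[A=47 B=43 C=57] open={R6,R7}
Step 13: commit R6 -> on_hand[A=49 B=43 C=57] avail[A=47 B=43 C=57] open={R7}
Step 14: reserve R8 B 7 -> on_hand[A=49 B=43 C=57] avail[A=47 B=36 C=57] open={R7,R8}
Step 15: cancel R8 -> on_hand[A=49 B=43 C=57] avail[A=47 B=43 C=57] open={R7}
Step 16: commit R7 -> on_hand[A=47 B=43 C=57] avail[A=47 B=43 C=57] open={}
Step 17: reserve R9 A 3 -> on_hand[A=47 B=43 C=57] avail[A=44 B=43 C=57] open={R9}
Step 18: commit R9 -> on_hand[A=44 B=43 C=57] avail[A=44 B=43 C=57] open={}
Final available[B] = 43

Answer: 43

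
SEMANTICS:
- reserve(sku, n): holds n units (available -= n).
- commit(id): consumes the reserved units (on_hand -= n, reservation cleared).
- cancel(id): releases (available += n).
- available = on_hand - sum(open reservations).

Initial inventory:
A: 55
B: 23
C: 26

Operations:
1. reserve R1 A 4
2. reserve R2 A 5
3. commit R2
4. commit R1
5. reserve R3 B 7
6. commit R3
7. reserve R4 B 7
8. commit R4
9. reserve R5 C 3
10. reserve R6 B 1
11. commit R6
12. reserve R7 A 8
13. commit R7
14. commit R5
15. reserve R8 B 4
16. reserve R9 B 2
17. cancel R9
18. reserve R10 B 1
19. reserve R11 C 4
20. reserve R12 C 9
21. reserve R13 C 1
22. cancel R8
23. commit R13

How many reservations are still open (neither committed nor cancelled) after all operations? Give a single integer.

Answer: 3

Derivation:
Step 1: reserve R1 A 4 -> on_hand[A=55 B=23 C=26] avail[A=51 B=23 C=26] open={R1}
Step 2: reserve R2 A 5 -> on_hand[A=55 B=23 C=26] avail[A=46 B=23 C=26] open={R1,R2}
Step 3: commit R2 -> on_hand[A=50 B=23 C=26] avail[A=46 B=23 C=26] open={R1}
Step 4: commit R1 -> on_hand[A=46 B=23 C=26] avail[A=46 B=23 C=26] open={}
Step 5: reserve R3 B 7 -> on_hand[A=46 B=23 C=26] avail[A=46 B=16 C=26] open={R3}
Step 6: commit R3 -> on_hand[A=46 B=16 C=26] avail[A=46 B=16 C=26] open={}
Step 7: reserve R4 B 7 -> on_hand[A=46 B=16 C=26] avail[A=46 B=9 C=26] open={R4}
Step 8: commit R4 -> on_hand[A=46 B=9 C=26] avail[A=46 B=9 C=26] open={}
Step 9: reserve R5 C 3 -> on_hand[A=46 B=9 C=26] avail[A=46 B=9 C=23] open={R5}
Step 10: reserve R6 B 1 -> on_hand[A=46 B=9 C=26] avail[A=46 B=8 C=23] open={R5,R6}
Step 11: commit R6 -> on_hand[A=46 B=8 C=26] avail[A=46 B=8 C=23] open={R5}
Step 12: reserve R7 A 8 -> on_hand[A=46 B=8 C=26] avail[A=38 B=8 C=23] open={R5,R7}
Step 13: commit R7 -> on_hand[A=38 B=8 C=26] avail[A=38 B=8 C=23] open={R5}
Step 14: commit R5 -> on_hand[A=38 B=8 C=23] avail[A=38 B=8 C=23] open={}
Step 15: reserve R8 B 4 -> on_hand[A=38 B=8 C=23] avail[A=38 B=4 C=23] open={R8}
Step 16: reserve R9 B 2 -> on_hand[A=38 B=8 C=23] avail[A=38 B=2 C=23] open={R8,R9}
Step 17: cancel R9 -> on_hand[A=38 B=8 C=23] avail[A=38 B=4 C=23] open={R8}
Step 18: reserve R10 B 1 -> on_hand[A=38 B=8 C=23] avail[A=38 B=3 C=23] open={R10,R8}
Step 19: reserve R11 C 4 -> on_hand[A=38 B=8 C=23] avail[A=38 B=3 C=19] open={R10,R11,R8}
Step 20: reserve R12 C 9 -> on_hand[A=38 B=8 C=23] avail[A=38 B=3 C=10] open={R10,R11,R12,R8}
Step 21: reserve R13 C 1 -> on_hand[A=38 B=8 C=23] avail[A=38 B=3 C=9] open={R10,R11,R12,R13,R8}
Step 22: cancel R8 -> on_hand[A=38 B=8 C=23] avail[A=38 B=7 C=9] open={R10,R11,R12,R13}
Step 23: commit R13 -> on_hand[A=38 B=8 C=22] avail[A=38 B=7 C=9] open={R10,R11,R12}
Open reservations: ['R10', 'R11', 'R12'] -> 3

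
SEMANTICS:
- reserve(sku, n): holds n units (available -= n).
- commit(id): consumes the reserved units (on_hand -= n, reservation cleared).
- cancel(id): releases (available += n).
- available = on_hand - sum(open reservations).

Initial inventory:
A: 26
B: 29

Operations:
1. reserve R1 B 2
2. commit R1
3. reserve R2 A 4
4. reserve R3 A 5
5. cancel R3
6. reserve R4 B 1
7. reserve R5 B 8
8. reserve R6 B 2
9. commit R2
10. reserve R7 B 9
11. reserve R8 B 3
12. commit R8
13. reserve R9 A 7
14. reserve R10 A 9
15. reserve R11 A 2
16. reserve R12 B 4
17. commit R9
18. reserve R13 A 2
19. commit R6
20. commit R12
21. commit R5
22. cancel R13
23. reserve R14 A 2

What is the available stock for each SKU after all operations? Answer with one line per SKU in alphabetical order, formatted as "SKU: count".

Step 1: reserve R1 B 2 -> on_hand[A=26 B=29] avail[A=26 B=27] open={R1}
Step 2: commit R1 -> on_hand[A=26 B=27] avail[A=26 B=27] open={}
Step 3: reserve R2 A 4 -> on_hand[A=26 B=27] avail[A=22 B=27] open={R2}
Step 4: reserve R3 A 5 -> on_hand[A=26 B=27] avail[A=17 B=27] open={R2,R3}
Step 5: cancel R3 -> on_hand[A=26 B=27] avail[A=22 B=27] open={R2}
Step 6: reserve R4 B 1 -> on_hand[A=26 B=27] avail[A=22 B=26] open={R2,R4}
Step 7: reserve R5 B 8 -> on_hand[A=26 B=27] avail[A=22 B=18] open={R2,R4,R5}
Step 8: reserve R6 B 2 -> on_hand[A=26 B=27] avail[A=22 B=16] open={R2,R4,R5,R6}
Step 9: commit R2 -> on_hand[A=22 B=27] avail[A=22 B=16] open={R4,R5,R6}
Step 10: reserve R7 B 9 -> on_hand[A=22 B=27] avail[A=22 B=7] open={R4,R5,R6,R7}
Step 11: reserve R8 B 3 -> on_hand[A=22 B=27] avail[A=22 B=4] open={R4,R5,R6,R7,R8}
Step 12: commit R8 -> on_hand[A=22 B=24] avail[A=22 B=4] open={R4,R5,R6,R7}
Step 13: reserve R9 A 7 -> on_hand[A=22 B=24] avail[A=15 B=4] open={R4,R5,R6,R7,R9}
Step 14: reserve R10 A 9 -> on_hand[A=22 B=24] avail[A=6 B=4] open={R10,R4,R5,R6,R7,R9}
Step 15: reserve R11 A 2 -> on_hand[A=22 B=24] avail[A=4 B=4] open={R10,R11,R4,R5,R6,R7,R9}
Step 16: reserve R12 B 4 -> on_hand[A=22 B=24] avail[A=4 B=0] open={R10,R11,R12,R4,R5,R6,R7,R9}
Step 17: commit R9 -> on_hand[A=15 B=24] avail[A=4 B=0] open={R10,R11,R12,R4,R5,R6,R7}
Step 18: reserve R13 A 2 -> on_hand[A=15 B=24] avail[A=2 B=0] open={R10,R11,R12,R13,R4,R5,R6,R7}
Step 19: commit R6 -> on_hand[A=15 B=22] avail[A=2 B=0] open={R10,R11,R12,R13,R4,R5,R7}
Step 20: commit R12 -> on_hand[A=15 B=18] avail[A=2 B=0] open={R10,R11,R13,R4,R5,R7}
Step 21: commit R5 -> on_hand[A=15 B=10] avail[A=2 B=0] open={R10,R11,R13,R4,R7}
Step 22: cancel R13 -> on_hand[A=15 B=10] avail[A=4 B=0] open={R10,R11,R4,R7}
Step 23: reserve R14 A 2 -> on_hand[A=15 B=10] avail[A=2 B=0] open={R10,R11,R14,R4,R7}

Answer: A: 2
B: 0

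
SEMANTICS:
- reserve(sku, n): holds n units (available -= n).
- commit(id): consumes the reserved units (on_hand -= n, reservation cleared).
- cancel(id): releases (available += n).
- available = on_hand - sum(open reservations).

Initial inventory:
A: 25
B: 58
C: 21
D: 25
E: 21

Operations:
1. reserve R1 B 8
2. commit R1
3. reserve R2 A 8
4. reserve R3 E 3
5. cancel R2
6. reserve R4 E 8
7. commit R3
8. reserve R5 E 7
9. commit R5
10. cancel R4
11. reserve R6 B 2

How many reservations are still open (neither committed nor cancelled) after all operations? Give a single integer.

Step 1: reserve R1 B 8 -> on_hand[A=25 B=58 C=21 D=25 E=21] avail[A=25 B=50 C=21 D=25 E=21] open={R1}
Step 2: commit R1 -> on_hand[A=25 B=50 C=21 D=25 E=21] avail[A=25 B=50 C=21 D=25 E=21] open={}
Step 3: reserve R2 A 8 -> on_hand[A=25 B=50 C=21 D=25 E=21] avail[A=17 B=50 C=21 D=25 E=21] open={R2}
Step 4: reserve R3 E 3 -> on_hand[A=25 B=50 C=21 D=25 E=21] avail[A=17 B=50 C=21 D=25 E=18] open={R2,R3}
Step 5: cancel R2 -> on_hand[A=25 B=50 C=21 D=25 E=21] avail[A=25 B=50 C=21 D=25 E=18] open={R3}
Step 6: reserve R4 E 8 -> on_hand[A=25 B=50 C=21 D=25 E=21] avail[A=25 B=50 C=21 D=25 E=10] open={R3,R4}
Step 7: commit R3 -> on_hand[A=25 B=50 C=21 D=25 E=18] avail[A=25 B=50 C=21 D=25 E=10] open={R4}
Step 8: reserve R5 E 7 -> on_hand[A=25 B=50 C=21 D=25 E=18] avail[A=25 B=50 C=21 D=25 E=3] open={R4,R5}
Step 9: commit R5 -> on_hand[A=25 B=50 C=21 D=25 E=11] avail[A=25 B=50 C=21 D=25 E=3] open={R4}
Step 10: cancel R4 -> on_hand[A=25 B=50 C=21 D=25 E=11] avail[A=25 B=50 C=21 D=25 E=11] open={}
Step 11: reserve R6 B 2 -> on_hand[A=25 B=50 C=21 D=25 E=11] avail[A=25 B=48 C=21 D=25 E=11] open={R6}
Open reservations: ['R6'] -> 1

Answer: 1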